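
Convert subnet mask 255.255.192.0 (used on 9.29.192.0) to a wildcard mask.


Subnet mask: 255.255.192.0
Wildcard = 255.255.255.255 - subnet mask
255 - 255 = 0
255 - 255 = 0
255 - 192 = 63
255 - 0 = 255
Wildcard: 0.0.63.255


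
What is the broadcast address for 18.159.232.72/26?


Network: 18.159.232.64/26
Host bits = 6
Set all host bits to 1:
Broadcast: 18.159.232.127


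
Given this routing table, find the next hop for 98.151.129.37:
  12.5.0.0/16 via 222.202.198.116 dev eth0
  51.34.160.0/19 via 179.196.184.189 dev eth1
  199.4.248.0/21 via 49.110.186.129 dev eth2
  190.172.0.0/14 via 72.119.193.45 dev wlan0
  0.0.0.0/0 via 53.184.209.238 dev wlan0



Longest prefix match for 98.151.129.37:
  /16 12.5.0.0: no
  /19 51.34.160.0: no
  /21 199.4.248.0: no
  /14 190.172.0.0: no
  /0 0.0.0.0: MATCH
Selected: next-hop 53.184.209.238 via wlan0 (matched /0)


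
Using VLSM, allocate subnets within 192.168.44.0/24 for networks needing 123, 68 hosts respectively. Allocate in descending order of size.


123 hosts -> /25 (126 usable): 192.168.44.0/25
68 hosts -> /25 (126 usable): 192.168.44.128/25
Allocation: 192.168.44.0/25 (123 hosts, 126 usable); 192.168.44.128/25 (68 hosts, 126 usable)


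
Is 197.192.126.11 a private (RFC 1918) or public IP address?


RFC 1918 private ranges:
  10.0.0.0/8 (10.0.0.0 - 10.255.255.255)
  172.16.0.0/12 (172.16.0.0 - 172.31.255.255)
  192.168.0.0/16 (192.168.0.0 - 192.168.255.255)
Public (not in any RFC 1918 range)


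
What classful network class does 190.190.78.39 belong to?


First octet: 190
Binary: 10111110
10xxxxxx -> Class B (128-191)
Class B, default mask 255.255.0.0 (/16)


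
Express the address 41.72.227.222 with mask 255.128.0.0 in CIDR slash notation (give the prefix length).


Binary: 11111111.10000000.00000000.00000000
Count leading 1s
Prefix: /9


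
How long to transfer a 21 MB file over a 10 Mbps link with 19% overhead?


Effective throughput = 10 * (1 - 19/100) = 8.1 Mbps
File size in Mb = 21 * 8 = 168 Mb
Time = 168 / 8.1
Time = 20.7407 seconds


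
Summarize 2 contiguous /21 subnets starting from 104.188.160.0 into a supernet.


Original prefix: /21
Number of subnets: 2 = 2^1
New prefix = 21 - 1 = 20
Supernet: 104.188.160.0/20


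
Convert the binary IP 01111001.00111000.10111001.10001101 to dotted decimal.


01111001 = 121
00111000 = 56
10111001 = 185
10001101 = 141
IP: 121.56.185.141


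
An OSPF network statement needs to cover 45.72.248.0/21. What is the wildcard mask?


Subnet mask: 255.255.248.0
Wildcard = 255.255.255.255 - subnet mask
255 - 255 = 0
255 - 255 = 0
255 - 248 = 7
255 - 0 = 255
Wildcard: 0.0.7.255


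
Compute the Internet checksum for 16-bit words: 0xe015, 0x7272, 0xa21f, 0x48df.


Sum all words (with carry folding):
+ 0xe015 = 0xe015
+ 0x7272 = 0x5288
+ 0xa21f = 0xf4a7
+ 0x48df = 0x3d87
One's complement: ~0x3d87
Checksum = 0xc278


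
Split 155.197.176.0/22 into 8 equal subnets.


New prefix = 22 + 3 = 25
Each subnet has 128 addresses
  155.197.176.0/25
  155.197.176.128/25
  155.197.177.0/25
  155.197.177.128/25
  155.197.178.0/25
  155.197.178.128/25
  155.197.179.0/25
  155.197.179.128/25
Subnets: 155.197.176.0/25, 155.197.176.128/25, 155.197.177.0/25, 155.197.177.128/25, 155.197.178.0/25, 155.197.178.128/25, 155.197.179.0/25, 155.197.179.128/25


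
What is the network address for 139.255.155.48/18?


IP:   10001011.11111111.10011011.00110000
Mask: 11111111.11111111.11000000.00000000
AND operation:
Net:  10001011.11111111.10000000.00000000
Network: 139.255.128.0/18


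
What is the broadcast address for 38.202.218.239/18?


Network: 38.202.192.0/18
Host bits = 14
Set all host bits to 1:
Broadcast: 38.202.255.255


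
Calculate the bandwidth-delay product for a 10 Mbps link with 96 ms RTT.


BDP = bandwidth * RTT
= 10 Mbps * 96 ms
= 10 * 1e6 * 96 / 1000 bits
= 960000 bits
= 120000 bytes
= 117.1875 KB
BDP = 960000 bits (120000 bytes)


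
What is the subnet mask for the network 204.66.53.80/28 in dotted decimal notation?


/28 means 28 network bits, 4 host bits
Binary: 11111111111111111111111111110000
Mask: 255.255.255.240


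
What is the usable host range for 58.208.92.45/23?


Network: 58.208.92.0
Broadcast: 58.208.93.255
First usable = network + 1
Last usable = broadcast - 1
Range: 58.208.92.1 to 58.208.93.254


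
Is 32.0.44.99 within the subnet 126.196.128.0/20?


Subnet network: 126.196.128.0
Test IP AND mask: 32.0.32.0
No, 32.0.44.99 is not in 126.196.128.0/20


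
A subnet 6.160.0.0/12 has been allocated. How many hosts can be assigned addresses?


Host bits = 32 - 12 = 20
Total addresses = 2^20 = 1048576
Usable = total - 2 (network and broadcast)
Usable hosts: 1048574


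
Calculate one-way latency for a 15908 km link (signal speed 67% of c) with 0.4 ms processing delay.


Speed = 0.67 * 3e5 km/s = 201000 km/s
Propagation delay = 15908 / 201000 = 0.0791 s = 79.1443 ms
Processing delay = 0.4 ms
Total one-way latency = 79.5443 ms


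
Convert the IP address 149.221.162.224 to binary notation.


149 = 10010101
221 = 11011101
162 = 10100010
224 = 11100000
Binary: 10010101.11011101.10100010.11100000


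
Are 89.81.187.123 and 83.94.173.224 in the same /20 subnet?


Mask: 255.255.240.0
89.81.187.123 AND mask = 89.81.176.0
83.94.173.224 AND mask = 83.94.160.0
No, different subnets (89.81.176.0 vs 83.94.160.0)


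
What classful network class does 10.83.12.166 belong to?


First octet: 10
Binary: 00001010
0xxxxxxx -> Class A (1-126)
Class A, default mask 255.0.0.0 (/8)


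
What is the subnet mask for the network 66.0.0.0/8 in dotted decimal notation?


/8 means 8 network bits, 24 host bits
Binary: 11111111000000000000000000000000
Mask: 255.0.0.0


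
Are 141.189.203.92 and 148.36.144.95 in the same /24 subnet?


Mask: 255.255.255.0
141.189.203.92 AND mask = 141.189.203.0
148.36.144.95 AND mask = 148.36.144.0
No, different subnets (141.189.203.0 vs 148.36.144.0)


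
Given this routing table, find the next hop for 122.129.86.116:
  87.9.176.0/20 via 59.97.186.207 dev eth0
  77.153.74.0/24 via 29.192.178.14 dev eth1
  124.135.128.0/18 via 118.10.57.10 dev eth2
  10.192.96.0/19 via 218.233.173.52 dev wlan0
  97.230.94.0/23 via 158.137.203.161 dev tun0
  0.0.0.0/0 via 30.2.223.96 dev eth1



Longest prefix match for 122.129.86.116:
  /20 87.9.176.0: no
  /24 77.153.74.0: no
  /18 124.135.128.0: no
  /19 10.192.96.0: no
  /23 97.230.94.0: no
  /0 0.0.0.0: MATCH
Selected: next-hop 30.2.223.96 via eth1 (matched /0)


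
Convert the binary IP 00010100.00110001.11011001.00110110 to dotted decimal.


00010100 = 20
00110001 = 49
11011001 = 217
00110110 = 54
IP: 20.49.217.54


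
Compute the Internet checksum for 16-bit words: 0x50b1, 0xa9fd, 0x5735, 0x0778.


Sum all words (with carry folding):
+ 0x50b1 = 0x50b1
+ 0xa9fd = 0xfaae
+ 0x5735 = 0x51e4
+ 0x0778 = 0x595c
One's complement: ~0x595c
Checksum = 0xa6a3


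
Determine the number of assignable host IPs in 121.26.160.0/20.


Host bits = 32 - 20 = 12
Total addresses = 2^12 = 4096
Usable = total - 2 (network and broadcast)
Usable hosts: 4094


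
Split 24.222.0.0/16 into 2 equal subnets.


New prefix = 16 + 1 = 17
Each subnet has 32768 addresses
  24.222.0.0/17
  24.222.128.0/17
Subnets: 24.222.0.0/17, 24.222.128.0/17


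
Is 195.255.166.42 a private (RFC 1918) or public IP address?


RFC 1918 private ranges:
  10.0.0.0/8 (10.0.0.0 - 10.255.255.255)
  172.16.0.0/12 (172.16.0.0 - 172.31.255.255)
  192.168.0.0/16 (192.168.0.0 - 192.168.255.255)
Public (not in any RFC 1918 range)


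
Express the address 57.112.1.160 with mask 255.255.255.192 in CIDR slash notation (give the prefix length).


Binary: 11111111.11111111.11111111.11000000
Count leading 1s
Prefix: /26


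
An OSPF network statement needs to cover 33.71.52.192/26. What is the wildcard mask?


Subnet mask: 255.255.255.192
Wildcard = 255.255.255.255 - subnet mask
255 - 255 = 0
255 - 255 = 0
255 - 255 = 0
255 - 192 = 63
Wildcard: 0.0.0.63


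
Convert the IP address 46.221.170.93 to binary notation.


46 = 00101110
221 = 11011101
170 = 10101010
93 = 01011101
Binary: 00101110.11011101.10101010.01011101


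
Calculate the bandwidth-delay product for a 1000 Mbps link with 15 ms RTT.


BDP = bandwidth * RTT
= 1000 Mbps * 15 ms
= 1000 * 1e6 * 15 / 1000 bits
= 15000000 bits
= 1875000 bytes
= 1831.0547 KB
BDP = 15000000 bits (1875000 bytes)


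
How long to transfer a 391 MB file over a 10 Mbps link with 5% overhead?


Effective throughput = 10 * (1 - 5/100) = 9.5 Mbps
File size in Mb = 391 * 8 = 3128 Mb
Time = 3128 / 9.5
Time = 329.2632 seconds


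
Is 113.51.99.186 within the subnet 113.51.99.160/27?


Subnet network: 113.51.99.160
Test IP AND mask: 113.51.99.160
Yes, 113.51.99.186 is in 113.51.99.160/27


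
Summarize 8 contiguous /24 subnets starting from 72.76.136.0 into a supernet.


Original prefix: /24
Number of subnets: 8 = 2^3
New prefix = 24 - 3 = 21
Supernet: 72.76.136.0/21


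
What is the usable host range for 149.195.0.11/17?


Network: 149.195.0.0
Broadcast: 149.195.127.255
First usable = network + 1
Last usable = broadcast - 1
Range: 149.195.0.1 to 149.195.127.254


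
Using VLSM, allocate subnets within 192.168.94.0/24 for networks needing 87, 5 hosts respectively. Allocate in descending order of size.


87 hosts -> /25 (126 usable): 192.168.94.0/25
5 hosts -> /29 (6 usable): 192.168.94.128/29
Allocation: 192.168.94.0/25 (87 hosts, 126 usable); 192.168.94.128/29 (5 hosts, 6 usable)


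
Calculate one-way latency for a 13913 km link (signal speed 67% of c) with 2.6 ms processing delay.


Speed = 0.67 * 3e5 km/s = 201000 km/s
Propagation delay = 13913 / 201000 = 0.0692 s = 69.2189 ms
Processing delay = 2.6 ms
Total one-way latency = 71.8189 ms


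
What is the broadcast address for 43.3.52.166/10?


Network: 43.0.0.0/10
Host bits = 22
Set all host bits to 1:
Broadcast: 43.63.255.255


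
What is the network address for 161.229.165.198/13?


IP:   10100001.11100101.10100101.11000110
Mask: 11111111.11111000.00000000.00000000
AND operation:
Net:  10100001.11100000.00000000.00000000
Network: 161.224.0.0/13


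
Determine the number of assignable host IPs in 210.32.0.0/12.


Host bits = 32 - 12 = 20
Total addresses = 2^20 = 1048576
Usable = total - 2 (network and broadcast)
Usable hosts: 1048574


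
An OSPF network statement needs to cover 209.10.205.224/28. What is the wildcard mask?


Subnet mask: 255.255.255.240
Wildcard = 255.255.255.255 - subnet mask
255 - 255 = 0
255 - 255 = 0
255 - 255 = 0
255 - 240 = 15
Wildcard: 0.0.0.15


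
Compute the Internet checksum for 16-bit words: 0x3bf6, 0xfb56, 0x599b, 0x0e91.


Sum all words (with carry folding):
+ 0x3bf6 = 0x3bf6
+ 0xfb56 = 0x374d
+ 0x599b = 0x90e8
+ 0x0e91 = 0x9f79
One's complement: ~0x9f79
Checksum = 0x6086


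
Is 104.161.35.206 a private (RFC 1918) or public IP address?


RFC 1918 private ranges:
  10.0.0.0/8 (10.0.0.0 - 10.255.255.255)
  172.16.0.0/12 (172.16.0.0 - 172.31.255.255)
  192.168.0.0/16 (192.168.0.0 - 192.168.255.255)
Public (not in any RFC 1918 range)


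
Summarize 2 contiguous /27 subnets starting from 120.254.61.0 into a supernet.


Original prefix: /27
Number of subnets: 2 = 2^1
New prefix = 27 - 1 = 26
Supernet: 120.254.61.0/26


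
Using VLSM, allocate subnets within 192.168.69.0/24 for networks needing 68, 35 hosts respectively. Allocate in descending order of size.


68 hosts -> /25 (126 usable): 192.168.69.0/25
35 hosts -> /26 (62 usable): 192.168.69.128/26
Allocation: 192.168.69.0/25 (68 hosts, 126 usable); 192.168.69.128/26 (35 hosts, 62 usable)


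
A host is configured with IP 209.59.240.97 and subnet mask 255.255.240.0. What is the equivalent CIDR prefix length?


Binary: 11111111.11111111.11110000.00000000
Count leading 1s
Prefix: /20


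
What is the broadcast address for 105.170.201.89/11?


Network: 105.160.0.0/11
Host bits = 21
Set all host bits to 1:
Broadcast: 105.191.255.255


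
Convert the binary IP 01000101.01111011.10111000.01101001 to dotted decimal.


01000101 = 69
01111011 = 123
10111000 = 184
01101001 = 105
IP: 69.123.184.105


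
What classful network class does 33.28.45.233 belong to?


First octet: 33
Binary: 00100001
0xxxxxxx -> Class A (1-126)
Class A, default mask 255.0.0.0 (/8)


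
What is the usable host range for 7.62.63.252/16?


Network: 7.62.0.0
Broadcast: 7.62.255.255
First usable = network + 1
Last usable = broadcast - 1
Range: 7.62.0.1 to 7.62.255.254


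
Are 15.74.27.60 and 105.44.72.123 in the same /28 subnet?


Mask: 255.255.255.240
15.74.27.60 AND mask = 15.74.27.48
105.44.72.123 AND mask = 105.44.72.112
No, different subnets (15.74.27.48 vs 105.44.72.112)


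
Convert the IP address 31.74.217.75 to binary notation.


31 = 00011111
74 = 01001010
217 = 11011001
75 = 01001011
Binary: 00011111.01001010.11011001.01001011


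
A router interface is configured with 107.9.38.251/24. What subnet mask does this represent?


/24 means 24 network bits, 8 host bits
Binary: 11111111111111111111111100000000
Mask: 255.255.255.0


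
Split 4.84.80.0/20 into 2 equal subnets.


New prefix = 20 + 1 = 21
Each subnet has 2048 addresses
  4.84.80.0/21
  4.84.88.0/21
Subnets: 4.84.80.0/21, 4.84.88.0/21


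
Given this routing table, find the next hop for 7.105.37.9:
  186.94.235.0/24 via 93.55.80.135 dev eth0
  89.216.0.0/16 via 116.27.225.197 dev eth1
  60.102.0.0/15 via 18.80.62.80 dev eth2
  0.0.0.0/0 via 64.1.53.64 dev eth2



Longest prefix match for 7.105.37.9:
  /24 186.94.235.0: no
  /16 89.216.0.0: no
  /15 60.102.0.0: no
  /0 0.0.0.0: MATCH
Selected: next-hop 64.1.53.64 via eth2 (matched /0)


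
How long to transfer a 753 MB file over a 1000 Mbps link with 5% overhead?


Effective throughput = 1000 * (1 - 5/100) = 950 Mbps
File size in Mb = 753 * 8 = 6024 Mb
Time = 6024 / 950
Time = 6.3411 seconds


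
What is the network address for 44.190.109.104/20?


IP:   00101100.10111110.01101101.01101000
Mask: 11111111.11111111.11110000.00000000
AND operation:
Net:  00101100.10111110.01100000.00000000
Network: 44.190.96.0/20


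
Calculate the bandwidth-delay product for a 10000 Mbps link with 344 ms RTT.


BDP = bandwidth * RTT
= 10000 Mbps * 344 ms
= 10000 * 1e6 * 344 / 1000 bits
= 3440000000 bits
= 430000000 bytes
= 419921.875 KB
BDP = 3440000000 bits (430000000 bytes)


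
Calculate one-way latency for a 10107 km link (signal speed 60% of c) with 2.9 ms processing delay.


Speed = 0.6 * 3e5 km/s = 180000 km/s
Propagation delay = 10107 / 180000 = 0.0561 s = 56.15 ms
Processing delay = 2.9 ms
Total one-way latency = 59.05 ms


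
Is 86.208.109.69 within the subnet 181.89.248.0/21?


Subnet network: 181.89.248.0
Test IP AND mask: 86.208.104.0
No, 86.208.109.69 is not in 181.89.248.0/21


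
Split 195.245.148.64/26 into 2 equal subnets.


New prefix = 26 + 1 = 27
Each subnet has 32 addresses
  195.245.148.64/27
  195.245.148.96/27
Subnets: 195.245.148.64/27, 195.245.148.96/27


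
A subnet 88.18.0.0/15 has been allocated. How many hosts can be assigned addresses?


Host bits = 32 - 15 = 17
Total addresses = 2^17 = 131072
Usable = total - 2 (network and broadcast)
Usable hosts: 131070


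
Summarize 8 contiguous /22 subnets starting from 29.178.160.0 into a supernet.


Original prefix: /22
Number of subnets: 8 = 2^3
New prefix = 22 - 3 = 19
Supernet: 29.178.160.0/19


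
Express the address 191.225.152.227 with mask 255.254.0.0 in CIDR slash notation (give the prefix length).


Binary: 11111111.11111110.00000000.00000000
Count leading 1s
Prefix: /15


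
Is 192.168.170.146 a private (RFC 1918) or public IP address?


RFC 1918 private ranges:
  10.0.0.0/8 (10.0.0.0 - 10.255.255.255)
  172.16.0.0/12 (172.16.0.0 - 172.31.255.255)
  192.168.0.0/16 (192.168.0.0 - 192.168.255.255)
Private (in 192.168.0.0/16)


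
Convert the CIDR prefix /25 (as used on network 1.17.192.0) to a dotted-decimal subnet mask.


/25 means 25 network bits, 7 host bits
Binary: 11111111111111111111111110000000
Mask: 255.255.255.128


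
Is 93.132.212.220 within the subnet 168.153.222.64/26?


Subnet network: 168.153.222.64
Test IP AND mask: 93.132.212.192
No, 93.132.212.220 is not in 168.153.222.64/26


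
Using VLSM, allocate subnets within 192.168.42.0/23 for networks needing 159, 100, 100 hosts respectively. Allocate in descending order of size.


159 hosts -> /24 (254 usable): 192.168.42.0/24
100 hosts -> /25 (126 usable): 192.168.43.0/25
100 hosts -> /25 (126 usable): 192.168.43.128/25
Allocation: 192.168.42.0/24 (159 hosts, 254 usable); 192.168.43.0/25 (100 hosts, 126 usable); 192.168.43.128/25 (100 hosts, 126 usable)


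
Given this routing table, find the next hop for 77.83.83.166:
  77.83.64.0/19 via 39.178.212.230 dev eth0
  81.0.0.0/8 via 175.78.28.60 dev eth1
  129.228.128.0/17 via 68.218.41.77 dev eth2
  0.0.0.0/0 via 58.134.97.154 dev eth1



Longest prefix match for 77.83.83.166:
  /19 77.83.64.0: MATCH
  /8 81.0.0.0: no
  /17 129.228.128.0: no
  /0 0.0.0.0: MATCH
Selected: next-hop 39.178.212.230 via eth0 (matched /19)


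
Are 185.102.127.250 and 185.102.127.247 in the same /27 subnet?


Mask: 255.255.255.224
185.102.127.250 AND mask = 185.102.127.224
185.102.127.247 AND mask = 185.102.127.224
Yes, same subnet (185.102.127.224)


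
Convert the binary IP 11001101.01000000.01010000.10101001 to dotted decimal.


11001101 = 205
01000000 = 64
01010000 = 80
10101001 = 169
IP: 205.64.80.169


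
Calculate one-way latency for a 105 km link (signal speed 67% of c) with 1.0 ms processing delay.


Speed = 0.67 * 3e5 km/s = 201000 km/s
Propagation delay = 105 / 201000 = 0.0005 s = 0.5224 ms
Processing delay = 1.0 ms
Total one-way latency = 1.5224 ms


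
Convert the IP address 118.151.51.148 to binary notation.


118 = 01110110
151 = 10010111
51 = 00110011
148 = 10010100
Binary: 01110110.10010111.00110011.10010100


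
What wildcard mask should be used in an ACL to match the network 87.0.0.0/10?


Subnet mask: 255.192.0.0
Wildcard = 255.255.255.255 - subnet mask
255 - 255 = 0
255 - 192 = 63
255 - 0 = 255
255 - 0 = 255
Wildcard: 0.63.255.255


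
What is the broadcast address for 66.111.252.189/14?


Network: 66.108.0.0/14
Host bits = 18
Set all host bits to 1:
Broadcast: 66.111.255.255


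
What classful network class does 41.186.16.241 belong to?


First octet: 41
Binary: 00101001
0xxxxxxx -> Class A (1-126)
Class A, default mask 255.0.0.0 (/8)


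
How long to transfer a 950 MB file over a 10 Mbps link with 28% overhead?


Effective throughput = 10 * (1 - 28/100) = 7.2 Mbps
File size in Mb = 950 * 8 = 7600 Mb
Time = 7600 / 7.2
Time = 1055.5556 seconds


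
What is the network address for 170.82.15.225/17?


IP:   10101010.01010010.00001111.11100001
Mask: 11111111.11111111.10000000.00000000
AND operation:
Net:  10101010.01010010.00000000.00000000
Network: 170.82.0.0/17


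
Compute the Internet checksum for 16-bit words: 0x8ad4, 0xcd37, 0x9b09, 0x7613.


Sum all words (with carry folding):
+ 0x8ad4 = 0x8ad4
+ 0xcd37 = 0x580c
+ 0x9b09 = 0xf315
+ 0x7613 = 0x6929
One's complement: ~0x6929
Checksum = 0x96d6


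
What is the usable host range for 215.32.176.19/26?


Network: 215.32.176.0
Broadcast: 215.32.176.63
First usable = network + 1
Last usable = broadcast - 1
Range: 215.32.176.1 to 215.32.176.62


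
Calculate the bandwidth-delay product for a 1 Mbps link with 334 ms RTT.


BDP = bandwidth * RTT
= 1 Mbps * 334 ms
= 1 * 1e6 * 334 / 1000 bits
= 334000 bits
= 41750 bytes
= 40.7715 KB
BDP = 334000 bits (41750 bytes)


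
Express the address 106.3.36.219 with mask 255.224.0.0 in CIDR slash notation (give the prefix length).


Binary: 11111111.11100000.00000000.00000000
Count leading 1s
Prefix: /11


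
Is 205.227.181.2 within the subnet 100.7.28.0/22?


Subnet network: 100.7.28.0
Test IP AND mask: 205.227.180.0
No, 205.227.181.2 is not in 100.7.28.0/22


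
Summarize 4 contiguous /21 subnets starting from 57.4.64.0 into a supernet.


Original prefix: /21
Number of subnets: 4 = 2^2
New prefix = 21 - 2 = 19
Supernet: 57.4.64.0/19


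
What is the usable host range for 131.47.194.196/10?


Network: 131.0.0.0
Broadcast: 131.63.255.255
First usable = network + 1
Last usable = broadcast - 1
Range: 131.0.0.1 to 131.63.255.254


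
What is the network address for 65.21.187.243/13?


IP:   01000001.00010101.10111011.11110011
Mask: 11111111.11111000.00000000.00000000
AND operation:
Net:  01000001.00010000.00000000.00000000
Network: 65.16.0.0/13


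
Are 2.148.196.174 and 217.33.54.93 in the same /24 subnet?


Mask: 255.255.255.0
2.148.196.174 AND mask = 2.148.196.0
217.33.54.93 AND mask = 217.33.54.0
No, different subnets (2.148.196.0 vs 217.33.54.0)


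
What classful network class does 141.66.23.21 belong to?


First octet: 141
Binary: 10001101
10xxxxxx -> Class B (128-191)
Class B, default mask 255.255.0.0 (/16)


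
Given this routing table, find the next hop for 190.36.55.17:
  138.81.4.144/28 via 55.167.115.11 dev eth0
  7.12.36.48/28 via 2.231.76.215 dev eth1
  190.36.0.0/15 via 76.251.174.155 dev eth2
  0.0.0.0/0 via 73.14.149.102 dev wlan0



Longest prefix match for 190.36.55.17:
  /28 138.81.4.144: no
  /28 7.12.36.48: no
  /15 190.36.0.0: MATCH
  /0 0.0.0.0: MATCH
Selected: next-hop 76.251.174.155 via eth2 (matched /15)


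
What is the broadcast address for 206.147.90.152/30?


Network: 206.147.90.152/30
Host bits = 2
Set all host bits to 1:
Broadcast: 206.147.90.155


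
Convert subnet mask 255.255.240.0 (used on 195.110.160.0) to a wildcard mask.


Subnet mask: 255.255.240.0
Wildcard = 255.255.255.255 - subnet mask
255 - 255 = 0
255 - 255 = 0
255 - 240 = 15
255 - 0 = 255
Wildcard: 0.0.15.255


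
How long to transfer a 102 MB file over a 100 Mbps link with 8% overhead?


Effective throughput = 100 * (1 - 8/100) = 92 Mbps
File size in Mb = 102 * 8 = 816 Mb
Time = 816 / 92
Time = 8.8696 seconds


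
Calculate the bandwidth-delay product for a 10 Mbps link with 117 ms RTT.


BDP = bandwidth * RTT
= 10 Mbps * 117 ms
= 10 * 1e6 * 117 / 1000 bits
= 1170000 bits
= 146250 bytes
= 142.8223 KB
BDP = 1170000 bits (146250 bytes)


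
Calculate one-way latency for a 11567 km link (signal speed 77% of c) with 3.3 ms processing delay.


Speed = 0.77 * 3e5 km/s = 231000 km/s
Propagation delay = 11567 / 231000 = 0.0501 s = 50.0736 ms
Processing delay = 3.3 ms
Total one-way latency = 53.3736 ms


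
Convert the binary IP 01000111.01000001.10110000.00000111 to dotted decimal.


01000111 = 71
01000001 = 65
10110000 = 176
00000111 = 7
IP: 71.65.176.7


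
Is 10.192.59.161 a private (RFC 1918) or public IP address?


RFC 1918 private ranges:
  10.0.0.0/8 (10.0.0.0 - 10.255.255.255)
  172.16.0.0/12 (172.16.0.0 - 172.31.255.255)
  192.168.0.0/16 (192.168.0.0 - 192.168.255.255)
Private (in 10.0.0.0/8)


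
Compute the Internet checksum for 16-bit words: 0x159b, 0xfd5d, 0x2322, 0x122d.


Sum all words (with carry folding):
+ 0x159b = 0x159b
+ 0xfd5d = 0x12f9
+ 0x2322 = 0x361b
+ 0x122d = 0x4848
One's complement: ~0x4848
Checksum = 0xb7b7


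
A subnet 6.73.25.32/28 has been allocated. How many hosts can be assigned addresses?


Host bits = 32 - 28 = 4
Total addresses = 2^4 = 16
Usable = total - 2 (network and broadcast)
Usable hosts: 14


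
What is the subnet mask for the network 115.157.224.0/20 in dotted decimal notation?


/20 means 20 network bits, 12 host bits
Binary: 11111111111111111111000000000000
Mask: 255.255.240.0


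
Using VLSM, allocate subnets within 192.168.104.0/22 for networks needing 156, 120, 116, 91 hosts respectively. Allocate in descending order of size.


156 hosts -> /24 (254 usable): 192.168.104.0/24
120 hosts -> /25 (126 usable): 192.168.105.0/25
116 hosts -> /25 (126 usable): 192.168.105.128/25
91 hosts -> /25 (126 usable): 192.168.106.0/25
Allocation: 192.168.104.0/24 (156 hosts, 254 usable); 192.168.105.0/25 (120 hosts, 126 usable); 192.168.105.128/25 (116 hosts, 126 usable); 192.168.106.0/25 (91 hosts, 126 usable)


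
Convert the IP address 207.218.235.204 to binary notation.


207 = 11001111
218 = 11011010
235 = 11101011
204 = 11001100
Binary: 11001111.11011010.11101011.11001100


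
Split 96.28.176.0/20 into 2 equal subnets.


New prefix = 20 + 1 = 21
Each subnet has 2048 addresses
  96.28.176.0/21
  96.28.184.0/21
Subnets: 96.28.176.0/21, 96.28.184.0/21


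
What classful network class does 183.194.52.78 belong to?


First octet: 183
Binary: 10110111
10xxxxxx -> Class B (128-191)
Class B, default mask 255.255.0.0 (/16)


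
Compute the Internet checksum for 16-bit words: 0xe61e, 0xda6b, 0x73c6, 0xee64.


Sum all words (with carry folding):
+ 0xe61e = 0xe61e
+ 0xda6b = 0xc08a
+ 0x73c6 = 0x3451
+ 0xee64 = 0x22b6
One's complement: ~0x22b6
Checksum = 0xdd49


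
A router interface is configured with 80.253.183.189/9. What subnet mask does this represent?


/9 means 9 network bits, 23 host bits
Binary: 11111111100000000000000000000000
Mask: 255.128.0.0


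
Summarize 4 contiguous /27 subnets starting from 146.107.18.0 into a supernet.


Original prefix: /27
Number of subnets: 4 = 2^2
New prefix = 27 - 2 = 25
Supernet: 146.107.18.0/25


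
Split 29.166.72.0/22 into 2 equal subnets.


New prefix = 22 + 1 = 23
Each subnet has 512 addresses
  29.166.72.0/23
  29.166.74.0/23
Subnets: 29.166.72.0/23, 29.166.74.0/23


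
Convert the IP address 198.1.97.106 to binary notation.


198 = 11000110
1 = 00000001
97 = 01100001
106 = 01101010
Binary: 11000110.00000001.01100001.01101010


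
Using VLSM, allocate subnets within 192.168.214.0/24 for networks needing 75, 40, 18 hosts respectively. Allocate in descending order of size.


75 hosts -> /25 (126 usable): 192.168.214.0/25
40 hosts -> /26 (62 usable): 192.168.214.128/26
18 hosts -> /27 (30 usable): 192.168.214.192/27
Allocation: 192.168.214.0/25 (75 hosts, 126 usable); 192.168.214.128/26 (40 hosts, 62 usable); 192.168.214.192/27 (18 hosts, 30 usable)


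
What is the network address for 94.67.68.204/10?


IP:   01011110.01000011.01000100.11001100
Mask: 11111111.11000000.00000000.00000000
AND operation:
Net:  01011110.01000000.00000000.00000000
Network: 94.64.0.0/10


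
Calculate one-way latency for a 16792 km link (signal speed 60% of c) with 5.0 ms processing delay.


Speed = 0.6 * 3e5 km/s = 180000 km/s
Propagation delay = 16792 / 180000 = 0.0933 s = 93.2889 ms
Processing delay = 5.0 ms
Total one-way latency = 98.2889 ms


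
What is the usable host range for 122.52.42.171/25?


Network: 122.52.42.128
Broadcast: 122.52.42.255
First usable = network + 1
Last usable = broadcast - 1
Range: 122.52.42.129 to 122.52.42.254


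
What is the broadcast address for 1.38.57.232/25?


Network: 1.38.57.128/25
Host bits = 7
Set all host bits to 1:
Broadcast: 1.38.57.255


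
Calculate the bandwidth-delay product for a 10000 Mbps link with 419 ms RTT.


BDP = bandwidth * RTT
= 10000 Mbps * 419 ms
= 10000 * 1e6 * 419 / 1000 bits
= 4190000000 bits
= 523750000 bytes
= 511474.6094 KB
BDP = 4190000000 bits (523750000 bytes)


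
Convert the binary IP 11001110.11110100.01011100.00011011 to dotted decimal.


11001110 = 206
11110100 = 244
01011100 = 92
00011011 = 27
IP: 206.244.92.27


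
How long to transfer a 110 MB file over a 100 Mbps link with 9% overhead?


Effective throughput = 100 * (1 - 9/100) = 91 Mbps
File size in Mb = 110 * 8 = 880 Mb
Time = 880 / 91
Time = 9.6703 seconds


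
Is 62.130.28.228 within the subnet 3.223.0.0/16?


Subnet network: 3.223.0.0
Test IP AND mask: 62.130.0.0
No, 62.130.28.228 is not in 3.223.0.0/16


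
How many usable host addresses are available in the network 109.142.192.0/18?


Host bits = 32 - 18 = 14
Total addresses = 2^14 = 16384
Usable = total - 2 (network and broadcast)
Usable hosts: 16382


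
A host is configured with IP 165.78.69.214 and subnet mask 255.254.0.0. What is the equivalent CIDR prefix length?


Binary: 11111111.11111110.00000000.00000000
Count leading 1s
Prefix: /15


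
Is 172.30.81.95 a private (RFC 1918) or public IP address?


RFC 1918 private ranges:
  10.0.0.0/8 (10.0.0.0 - 10.255.255.255)
  172.16.0.0/12 (172.16.0.0 - 172.31.255.255)
  192.168.0.0/16 (192.168.0.0 - 192.168.255.255)
Private (in 172.16.0.0/12)


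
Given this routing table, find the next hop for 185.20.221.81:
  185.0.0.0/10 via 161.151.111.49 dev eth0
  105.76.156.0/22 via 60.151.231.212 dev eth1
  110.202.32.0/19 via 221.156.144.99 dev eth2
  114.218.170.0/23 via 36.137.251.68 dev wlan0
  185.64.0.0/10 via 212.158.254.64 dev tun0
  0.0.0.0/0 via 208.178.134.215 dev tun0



Longest prefix match for 185.20.221.81:
  /10 185.0.0.0: MATCH
  /22 105.76.156.0: no
  /19 110.202.32.0: no
  /23 114.218.170.0: no
  /10 185.64.0.0: no
  /0 0.0.0.0: MATCH
Selected: next-hop 161.151.111.49 via eth0 (matched /10)


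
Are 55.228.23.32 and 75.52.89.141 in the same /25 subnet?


Mask: 255.255.255.128
55.228.23.32 AND mask = 55.228.23.0
75.52.89.141 AND mask = 75.52.89.128
No, different subnets (55.228.23.0 vs 75.52.89.128)


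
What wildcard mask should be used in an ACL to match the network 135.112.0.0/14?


Subnet mask: 255.252.0.0
Wildcard = 255.255.255.255 - subnet mask
255 - 255 = 0
255 - 252 = 3
255 - 0 = 255
255 - 0 = 255
Wildcard: 0.3.255.255


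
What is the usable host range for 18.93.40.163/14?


Network: 18.92.0.0
Broadcast: 18.95.255.255
First usable = network + 1
Last usable = broadcast - 1
Range: 18.92.0.1 to 18.95.255.254


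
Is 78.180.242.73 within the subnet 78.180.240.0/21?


Subnet network: 78.180.240.0
Test IP AND mask: 78.180.240.0
Yes, 78.180.242.73 is in 78.180.240.0/21


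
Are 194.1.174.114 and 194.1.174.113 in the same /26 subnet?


Mask: 255.255.255.192
194.1.174.114 AND mask = 194.1.174.64
194.1.174.113 AND mask = 194.1.174.64
Yes, same subnet (194.1.174.64)


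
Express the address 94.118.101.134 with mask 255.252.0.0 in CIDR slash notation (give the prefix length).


Binary: 11111111.11111100.00000000.00000000
Count leading 1s
Prefix: /14


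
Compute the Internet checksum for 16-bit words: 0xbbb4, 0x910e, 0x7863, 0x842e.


Sum all words (with carry folding):
+ 0xbbb4 = 0xbbb4
+ 0x910e = 0x4cc3
+ 0x7863 = 0xc526
+ 0x842e = 0x4955
One's complement: ~0x4955
Checksum = 0xb6aa


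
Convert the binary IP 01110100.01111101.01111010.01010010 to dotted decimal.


01110100 = 116
01111101 = 125
01111010 = 122
01010010 = 82
IP: 116.125.122.82


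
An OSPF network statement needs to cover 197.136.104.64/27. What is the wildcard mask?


Subnet mask: 255.255.255.224
Wildcard = 255.255.255.255 - subnet mask
255 - 255 = 0
255 - 255 = 0
255 - 255 = 0
255 - 224 = 31
Wildcard: 0.0.0.31


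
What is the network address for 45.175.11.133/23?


IP:   00101101.10101111.00001011.10000101
Mask: 11111111.11111111.11111110.00000000
AND operation:
Net:  00101101.10101111.00001010.00000000
Network: 45.175.10.0/23


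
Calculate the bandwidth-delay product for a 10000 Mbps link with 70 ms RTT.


BDP = bandwidth * RTT
= 10000 Mbps * 70 ms
= 10000 * 1e6 * 70 / 1000 bits
= 700000000 bits
= 87500000 bytes
= 85449.2188 KB
BDP = 700000000 bits (87500000 bytes)


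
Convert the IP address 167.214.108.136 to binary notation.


167 = 10100111
214 = 11010110
108 = 01101100
136 = 10001000
Binary: 10100111.11010110.01101100.10001000


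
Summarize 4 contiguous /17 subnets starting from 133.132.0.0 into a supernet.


Original prefix: /17
Number of subnets: 4 = 2^2
New prefix = 17 - 2 = 15
Supernet: 133.132.0.0/15


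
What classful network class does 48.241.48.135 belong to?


First octet: 48
Binary: 00110000
0xxxxxxx -> Class A (1-126)
Class A, default mask 255.0.0.0 (/8)


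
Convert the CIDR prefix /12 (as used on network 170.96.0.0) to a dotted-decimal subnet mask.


/12 means 12 network bits, 20 host bits
Binary: 11111111111100000000000000000000
Mask: 255.240.0.0


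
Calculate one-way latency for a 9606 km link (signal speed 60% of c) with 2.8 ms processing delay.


Speed = 0.6 * 3e5 km/s = 180000 km/s
Propagation delay = 9606 / 180000 = 0.0534 s = 53.3667 ms
Processing delay = 2.8 ms
Total one-way latency = 56.1667 ms


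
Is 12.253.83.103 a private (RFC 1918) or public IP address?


RFC 1918 private ranges:
  10.0.0.0/8 (10.0.0.0 - 10.255.255.255)
  172.16.0.0/12 (172.16.0.0 - 172.31.255.255)
  192.168.0.0/16 (192.168.0.0 - 192.168.255.255)
Public (not in any RFC 1918 range)


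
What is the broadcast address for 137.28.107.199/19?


Network: 137.28.96.0/19
Host bits = 13
Set all host bits to 1:
Broadcast: 137.28.127.255


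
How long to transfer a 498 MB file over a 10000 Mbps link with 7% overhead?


Effective throughput = 10000 * (1 - 7/100) = 9300 Mbps
File size in Mb = 498 * 8 = 3984 Mb
Time = 3984 / 9300
Time = 0.4284 seconds


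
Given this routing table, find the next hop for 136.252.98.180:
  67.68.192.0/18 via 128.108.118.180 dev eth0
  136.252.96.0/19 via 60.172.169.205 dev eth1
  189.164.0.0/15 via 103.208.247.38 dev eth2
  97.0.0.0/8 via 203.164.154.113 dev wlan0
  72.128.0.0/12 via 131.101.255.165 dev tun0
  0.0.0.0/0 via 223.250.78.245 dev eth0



Longest prefix match for 136.252.98.180:
  /18 67.68.192.0: no
  /19 136.252.96.0: MATCH
  /15 189.164.0.0: no
  /8 97.0.0.0: no
  /12 72.128.0.0: no
  /0 0.0.0.0: MATCH
Selected: next-hop 60.172.169.205 via eth1 (matched /19)


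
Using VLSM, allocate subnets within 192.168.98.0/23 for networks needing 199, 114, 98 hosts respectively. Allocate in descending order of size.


199 hosts -> /24 (254 usable): 192.168.98.0/24
114 hosts -> /25 (126 usable): 192.168.99.0/25
98 hosts -> /25 (126 usable): 192.168.99.128/25
Allocation: 192.168.98.0/24 (199 hosts, 254 usable); 192.168.99.0/25 (114 hosts, 126 usable); 192.168.99.128/25 (98 hosts, 126 usable)


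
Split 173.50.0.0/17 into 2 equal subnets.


New prefix = 17 + 1 = 18
Each subnet has 16384 addresses
  173.50.0.0/18
  173.50.64.0/18
Subnets: 173.50.0.0/18, 173.50.64.0/18


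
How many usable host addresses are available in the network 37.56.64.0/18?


Host bits = 32 - 18 = 14
Total addresses = 2^14 = 16384
Usable = total - 2 (network and broadcast)
Usable hosts: 16382


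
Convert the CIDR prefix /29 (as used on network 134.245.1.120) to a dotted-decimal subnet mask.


/29 means 29 network bits, 3 host bits
Binary: 11111111111111111111111111111000
Mask: 255.255.255.248


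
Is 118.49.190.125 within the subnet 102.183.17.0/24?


Subnet network: 102.183.17.0
Test IP AND mask: 118.49.190.0
No, 118.49.190.125 is not in 102.183.17.0/24


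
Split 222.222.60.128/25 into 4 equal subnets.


New prefix = 25 + 2 = 27
Each subnet has 32 addresses
  222.222.60.128/27
  222.222.60.160/27
  222.222.60.192/27
  222.222.60.224/27
Subnets: 222.222.60.128/27, 222.222.60.160/27, 222.222.60.192/27, 222.222.60.224/27


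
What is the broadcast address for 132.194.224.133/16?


Network: 132.194.0.0/16
Host bits = 16
Set all host bits to 1:
Broadcast: 132.194.255.255


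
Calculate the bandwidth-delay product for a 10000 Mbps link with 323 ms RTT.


BDP = bandwidth * RTT
= 10000 Mbps * 323 ms
= 10000 * 1e6 * 323 / 1000 bits
= 3230000000 bits
= 403750000 bytes
= 394287.1094 KB
BDP = 3230000000 bits (403750000 bytes)


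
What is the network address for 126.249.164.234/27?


IP:   01111110.11111001.10100100.11101010
Mask: 11111111.11111111.11111111.11100000
AND operation:
Net:  01111110.11111001.10100100.11100000
Network: 126.249.164.224/27


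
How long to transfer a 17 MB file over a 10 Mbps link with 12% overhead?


Effective throughput = 10 * (1 - 12/100) = 8.8 Mbps
File size in Mb = 17 * 8 = 136 Mb
Time = 136 / 8.8
Time = 15.4545 seconds


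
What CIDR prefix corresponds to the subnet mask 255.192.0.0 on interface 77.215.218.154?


Binary: 11111111.11000000.00000000.00000000
Count leading 1s
Prefix: /10


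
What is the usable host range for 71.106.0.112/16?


Network: 71.106.0.0
Broadcast: 71.106.255.255
First usable = network + 1
Last usable = broadcast - 1
Range: 71.106.0.1 to 71.106.255.254


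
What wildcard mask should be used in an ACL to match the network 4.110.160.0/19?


Subnet mask: 255.255.224.0
Wildcard = 255.255.255.255 - subnet mask
255 - 255 = 0
255 - 255 = 0
255 - 224 = 31
255 - 0 = 255
Wildcard: 0.0.31.255


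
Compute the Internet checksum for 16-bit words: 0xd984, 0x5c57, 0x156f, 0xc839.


Sum all words (with carry folding):
+ 0xd984 = 0xd984
+ 0x5c57 = 0x35dc
+ 0x156f = 0x4b4b
+ 0xc839 = 0x1385
One's complement: ~0x1385
Checksum = 0xec7a


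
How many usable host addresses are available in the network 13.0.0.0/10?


Host bits = 32 - 10 = 22
Total addresses = 2^22 = 4194304
Usable = total - 2 (network and broadcast)
Usable hosts: 4194302


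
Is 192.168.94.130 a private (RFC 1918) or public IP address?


RFC 1918 private ranges:
  10.0.0.0/8 (10.0.0.0 - 10.255.255.255)
  172.16.0.0/12 (172.16.0.0 - 172.31.255.255)
  192.168.0.0/16 (192.168.0.0 - 192.168.255.255)
Private (in 192.168.0.0/16)


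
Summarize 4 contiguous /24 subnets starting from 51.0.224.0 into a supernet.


Original prefix: /24
Number of subnets: 4 = 2^2
New prefix = 24 - 2 = 22
Supernet: 51.0.224.0/22


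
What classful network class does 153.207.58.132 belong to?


First octet: 153
Binary: 10011001
10xxxxxx -> Class B (128-191)
Class B, default mask 255.255.0.0 (/16)


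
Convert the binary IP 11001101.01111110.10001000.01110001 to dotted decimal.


11001101 = 205
01111110 = 126
10001000 = 136
01110001 = 113
IP: 205.126.136.113


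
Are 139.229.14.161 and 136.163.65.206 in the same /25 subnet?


Mask: 255.255.255.128
139.229.14.161 AND mask = 139.229.14.128
136.163.65.206 AND mask = 136.163.65.128
No, different subnets (139.229.14.128 vs 136.163.65.128)


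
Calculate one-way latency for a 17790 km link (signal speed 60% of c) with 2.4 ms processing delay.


Speed = 0.6 * 3e5 km/s = 180000 km/s
Propagation delay = 17790 / 180000 = 0.0988 s = 98.8333 ms
Processing delay = 2.4 ms
Total one-way latency = 101.2333 ms


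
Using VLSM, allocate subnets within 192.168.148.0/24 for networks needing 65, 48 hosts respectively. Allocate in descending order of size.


65 hosts -> /25 (126 usable): 192.168.148.0/25
48 hosts -> /26 (62 usable): 192.168.148.128/26
Allocation: 192.168.148.0/25 (65 hosts, 126 usable); 192.168.148.128/26 (48 hosts, 62 usable)


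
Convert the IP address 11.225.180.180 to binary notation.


11 = 00001011
225 = 11100001
180 = 10110100
180 = 10110100
Binary: 00001011.11100001.10110100.10110100


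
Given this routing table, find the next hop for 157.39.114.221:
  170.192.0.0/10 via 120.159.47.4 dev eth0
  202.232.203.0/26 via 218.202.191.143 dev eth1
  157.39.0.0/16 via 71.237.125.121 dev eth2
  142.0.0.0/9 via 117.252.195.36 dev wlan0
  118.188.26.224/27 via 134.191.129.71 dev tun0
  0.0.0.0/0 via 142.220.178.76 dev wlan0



Longest prefix match for 157.39.114.221:
  /10 170.192.0.0: no
  /26 202.232.203.0: no
  /16 157.39.0.0: MATCH
  /9 142.0.0.0: no
  /27 118.188.26.224: no
  /0 0.0.0.0: MATCH
Selected: next-hop 71.237.125.121 via eth2 (matched /16)


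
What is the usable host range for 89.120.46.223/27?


Network: 89.120.46.192
Broadcast: 89.120.46.223
First usable = network + 1
Last usable = broadcast - 1
Range: 89.120.46.193 to 89.120.46.222


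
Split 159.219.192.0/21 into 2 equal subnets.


New prefix = 21 + 1 = 22
Each subnet has 1024 addresses
  159.219.192.0/22
  159.219.196.0/22
Subnets: 159.219.192.0/22, 159.219.196.0/22
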